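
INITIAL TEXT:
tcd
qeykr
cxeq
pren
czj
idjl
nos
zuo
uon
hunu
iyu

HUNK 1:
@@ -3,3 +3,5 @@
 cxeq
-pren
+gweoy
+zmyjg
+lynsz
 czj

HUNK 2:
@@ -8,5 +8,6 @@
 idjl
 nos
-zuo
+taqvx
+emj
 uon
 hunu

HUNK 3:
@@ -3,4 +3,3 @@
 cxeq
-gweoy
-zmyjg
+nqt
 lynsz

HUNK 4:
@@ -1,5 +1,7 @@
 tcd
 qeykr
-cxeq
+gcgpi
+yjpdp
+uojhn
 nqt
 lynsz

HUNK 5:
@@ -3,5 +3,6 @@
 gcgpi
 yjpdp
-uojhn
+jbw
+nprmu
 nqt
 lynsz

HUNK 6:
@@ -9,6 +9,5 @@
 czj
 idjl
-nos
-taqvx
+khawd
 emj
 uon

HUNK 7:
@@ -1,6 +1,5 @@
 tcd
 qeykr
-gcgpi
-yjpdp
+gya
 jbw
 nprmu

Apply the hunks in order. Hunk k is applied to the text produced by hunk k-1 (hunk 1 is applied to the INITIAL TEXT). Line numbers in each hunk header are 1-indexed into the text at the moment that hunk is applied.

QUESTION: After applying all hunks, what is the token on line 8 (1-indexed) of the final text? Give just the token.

Answer: czj

Derivation:
Hunk 1: at line 3 remove [pren] add [gweoy,zmyjg,lynsz] -> 13 lines: tcd qeykr cxeq gweoy zmyjg lynsz czj idjl nos zuo uon hunu iyu
Hunk 2: at line 8 remove [zuo] add [taqvx,emj] -> 14 lines: tcd qeykr cxeq gweoy zmyjg lynsz czj idjl nos taqvx emj uon hunu iyu
Hunk 3: at line 3 remove [gweoy,zmyjg] add [nqt] -> 13 lines: tcd qeykr cxeq nqt lynsz czj idjl nos taqvx emj uon hunu iyu
Hunk 4: at line 1 remove [cxeq] add [gcgpi,yjpdp,uojhn] -> 15 lines: tcd qeykr gcgpi yjpdp uojhn nqt lynsz czj idjl nos taqvx emj uon hunu iyu
Hunk 5: at line 3 remove [uojhn] add [jbw,nprmu] -> 16 lines: tcd qeykr gcgpi yjpdp jbw nprmu nqt lynsz czj idjl nos taqvx emj uon hunu iyu
Hunk 6: at line 9 remove [nos,taqvx] add [khawd] -> 15 lines: tcd qeykr gcgpi yjpdp jbw nprmu nqt lynsz czj idjl khawd emj uon hunu iyu
Hunk 7: at line 1 remove [gcgpi,yjpdp] add [gya] -> 14 lines: tcd qeykr gya jbw nprmu nqt lynsz czj idjl khawd emj uon hunu iyu
Final line 8: czj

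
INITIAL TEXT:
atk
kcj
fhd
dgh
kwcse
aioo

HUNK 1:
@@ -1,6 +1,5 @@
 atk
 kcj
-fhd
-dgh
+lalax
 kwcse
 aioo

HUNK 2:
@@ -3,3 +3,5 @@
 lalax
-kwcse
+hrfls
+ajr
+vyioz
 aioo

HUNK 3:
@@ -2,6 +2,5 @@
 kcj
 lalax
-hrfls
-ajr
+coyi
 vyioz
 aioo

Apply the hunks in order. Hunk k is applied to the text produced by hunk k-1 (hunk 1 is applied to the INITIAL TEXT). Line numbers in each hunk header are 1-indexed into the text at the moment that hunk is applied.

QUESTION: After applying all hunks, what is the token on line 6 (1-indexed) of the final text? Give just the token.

Hunk 1: at line 1 remove [fhd,dgh] add [lalax] -> 5 lines: atk kcj lalax kwcse aioo
Hunk 2: at line 3 remove [kwcse] add [hrfls,ajr,vyioz] -> 7 lines: atk kcj lalax hrfls ajr vyioz aioo
Hunk 3: at line 2 remove [hrfls,ajr] add [coyi] -> 6 lines: atk kcj lalax coyi vyioz aioo
Final line 6: aioo

Answer: aioo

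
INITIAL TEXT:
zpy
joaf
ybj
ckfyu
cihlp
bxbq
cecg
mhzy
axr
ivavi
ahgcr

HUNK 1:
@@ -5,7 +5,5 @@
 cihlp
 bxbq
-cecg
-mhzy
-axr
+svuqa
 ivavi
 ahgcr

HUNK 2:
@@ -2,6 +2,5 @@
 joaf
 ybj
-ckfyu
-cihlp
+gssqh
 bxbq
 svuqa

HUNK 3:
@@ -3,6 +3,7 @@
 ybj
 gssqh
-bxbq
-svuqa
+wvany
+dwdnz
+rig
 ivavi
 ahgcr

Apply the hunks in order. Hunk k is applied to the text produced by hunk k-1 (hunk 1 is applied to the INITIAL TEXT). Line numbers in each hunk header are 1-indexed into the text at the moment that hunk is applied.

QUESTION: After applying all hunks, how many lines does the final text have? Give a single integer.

Answer: 9

Derivation:
Hunk 1: at line 5 remove [cecg,mhzy,axr] add [svuqa] -> 9 lines: zpy joaf ybj ckfyu cihlp bxbq svuqa ivavi ahgcr
Hunk 2: at line 2 remove [ckfyu,cihlp] add [gssqh] -> 8 lines: zpy joaf ybj gssqh bxbq svuqa ivavi ahgcr
Hunk 3: at line 3 remove [bxbq,svuqa] add [wvany,dwdnz,rig] -> 9 lines: zpy joaf ybj gssqh wvany dwdnz rig ivavi ahgcr
Final line count: 9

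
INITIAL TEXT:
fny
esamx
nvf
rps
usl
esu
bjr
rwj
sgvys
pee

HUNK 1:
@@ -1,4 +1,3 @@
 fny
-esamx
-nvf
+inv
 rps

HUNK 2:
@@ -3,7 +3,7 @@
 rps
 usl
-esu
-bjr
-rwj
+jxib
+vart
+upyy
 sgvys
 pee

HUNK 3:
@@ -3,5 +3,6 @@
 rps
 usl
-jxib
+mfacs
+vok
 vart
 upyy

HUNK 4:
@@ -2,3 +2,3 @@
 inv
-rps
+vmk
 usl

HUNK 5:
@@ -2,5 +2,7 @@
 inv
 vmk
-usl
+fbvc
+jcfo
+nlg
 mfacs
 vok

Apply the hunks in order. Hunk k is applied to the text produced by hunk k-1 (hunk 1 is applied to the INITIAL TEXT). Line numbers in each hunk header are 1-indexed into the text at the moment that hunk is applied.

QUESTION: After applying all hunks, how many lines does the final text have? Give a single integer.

Hunk 1: at line 1 remove [esamx,nvf] add [inv] -> 9 lines: fny inv rps usl esu bjr rwj sgvys pee
Hunk 2: at line 3 remove [esu,bjr,rwj] add [jxib,vart,upyy] -> 9 lines: fny inv rps usl jxib vart upyy sgvys pee
Hunk 3: at line 3 remove [jxib] add [mfacs,vok] -> 10 lines: fny inv rps usl mfacs vok vart upyy sgvys pee
Hunk 4: at line 2 remove [rps] add [vmk] -> 10 lines: fny inv vmk usl mfacs vok vart upyy sgvys pee
Hunk 5: at line 2 remove [usl] add [fbvc,jcfo,nlg] -> 12 lines: fny inv vmk fbvc jcfo nlg mfacs vok vart upyy sgvys pee
Final line count: 12

Answer: 12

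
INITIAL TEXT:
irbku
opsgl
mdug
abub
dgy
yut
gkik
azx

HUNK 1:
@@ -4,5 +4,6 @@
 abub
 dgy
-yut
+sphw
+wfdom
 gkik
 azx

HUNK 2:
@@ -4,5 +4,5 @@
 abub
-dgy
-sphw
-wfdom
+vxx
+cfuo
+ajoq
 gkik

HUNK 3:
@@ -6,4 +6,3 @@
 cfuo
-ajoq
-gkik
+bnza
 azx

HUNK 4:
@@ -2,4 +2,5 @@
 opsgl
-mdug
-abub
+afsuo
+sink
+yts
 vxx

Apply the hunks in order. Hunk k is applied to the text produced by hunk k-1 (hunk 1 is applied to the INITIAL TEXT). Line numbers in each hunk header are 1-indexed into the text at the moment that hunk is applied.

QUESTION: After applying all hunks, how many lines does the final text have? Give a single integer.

Hunk 1: at line 4 remove [yut] add [sphw,wfdom] -> 9 lines: irbku opsgl mdug abub dgy sphw wfdom gkik azx
Hunk 2: at line 4 remove [dgy,sphw,wfdom] add [vxx,cfuo,ajoq] -> 9 lines: irbku opsgl mdug abub vxx cfuo ajoq gkik azx
Hunk 3: at line 6 remove [ajoq,gkik] add [bnza] -> 8 lines: irbku opsgl mdug abub vxx cfuo bnza azx
Hunk 4: at line 2 remove [mdug,abub] add [afsuo,sink,yts] -> 9 lines: irbku opsgl afsuo sink yts vxx cfuo bnza azx
Final line count: 9

Answer: 9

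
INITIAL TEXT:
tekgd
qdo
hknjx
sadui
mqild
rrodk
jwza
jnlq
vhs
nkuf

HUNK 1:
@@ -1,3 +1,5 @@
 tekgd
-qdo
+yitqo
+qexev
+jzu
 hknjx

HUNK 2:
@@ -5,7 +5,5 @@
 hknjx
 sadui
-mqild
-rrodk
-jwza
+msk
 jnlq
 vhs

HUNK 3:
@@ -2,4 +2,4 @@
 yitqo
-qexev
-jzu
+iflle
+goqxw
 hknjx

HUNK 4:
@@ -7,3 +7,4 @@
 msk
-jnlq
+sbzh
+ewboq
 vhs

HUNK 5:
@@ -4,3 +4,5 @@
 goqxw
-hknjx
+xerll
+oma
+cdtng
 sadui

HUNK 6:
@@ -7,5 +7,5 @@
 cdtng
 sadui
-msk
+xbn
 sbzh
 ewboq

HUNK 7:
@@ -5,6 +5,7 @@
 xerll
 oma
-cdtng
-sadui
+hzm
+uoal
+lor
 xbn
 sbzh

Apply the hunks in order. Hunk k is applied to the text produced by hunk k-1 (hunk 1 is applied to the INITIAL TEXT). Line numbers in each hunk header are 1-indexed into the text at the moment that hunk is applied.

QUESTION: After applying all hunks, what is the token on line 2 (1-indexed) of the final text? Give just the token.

Hunk 1: at line 1 remove [qdo] add [yitqo,qexev,jzu] -> 12 lines: tekgd yitqo qexev jzu hknjx sadui mqild rrodk jwza jnlq vhs nkuf
Hunk 2: at line 5 remove [mqild,rrodk,jwza] add [msk] -> 10 lines: tekgd yitqo qexev jzu hknjx sadui msk jnlq vhs nkuf
Hunk 3: at line 2 remove [qexev,jzu] add [iflle,goqxw] -> 10 lines: tekgd yitqo iflle goqxw hknjx sadui msk jnlq vhs nkuf
Hunk 4: at line 7 remove [jnlq] add [sbzh,ewboq] -> 11 lines: tekgd yitqo iflle goqxw hknjx sadui msk sbzh ewboq vhs nkuf
Hunk 5: at line 4 remove [hknjx] add [xerll,oma,cdtng] -> 13 lines: tekgd yitqo iflle goqxw xerll oma cdtng sadui msk sbzh ewboq vhs nkuf
Hunk 6: at line 7 remove [msk] add [xbn] -> 13 lines: tekgd yitqo iflle goqxw xerll oma cdtng sadui xbn sbzh ewboq vhs nkuf
Hunk 7: at line 5 remove [cdtng,sadui] add [hzm,uoal,lor] -> 14 lines: tekgd yitqo iflle goqxw xerll oma hzm uoal lor xbn sbzh ewboq vhs nkuf
Final line 2: yitqo

Answer: yitqo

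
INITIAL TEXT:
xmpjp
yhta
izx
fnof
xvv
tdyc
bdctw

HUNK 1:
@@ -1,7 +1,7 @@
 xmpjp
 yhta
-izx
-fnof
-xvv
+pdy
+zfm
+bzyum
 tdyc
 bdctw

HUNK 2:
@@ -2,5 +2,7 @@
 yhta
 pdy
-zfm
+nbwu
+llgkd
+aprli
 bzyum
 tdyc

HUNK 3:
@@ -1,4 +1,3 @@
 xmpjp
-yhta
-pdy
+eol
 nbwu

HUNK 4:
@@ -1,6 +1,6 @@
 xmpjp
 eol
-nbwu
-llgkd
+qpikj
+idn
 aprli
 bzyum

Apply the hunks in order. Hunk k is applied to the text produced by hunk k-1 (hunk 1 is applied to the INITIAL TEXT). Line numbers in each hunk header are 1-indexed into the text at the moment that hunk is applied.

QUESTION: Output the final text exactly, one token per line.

Answer: xmpjp
eol
qpikj
idn
aprli
bzyum
tdyc
bdctw

Derivation:
Hunk 1: at line 1 remove [izx,fnof,xvv] add [pdy,zfm,bzyum] -> 7 lines: xmpjp yhta pdy zfm bzyum tdyc bdctw
Hunk 2: at line 2 remove [zfm] add [nbwu,llgkd,aprli] -> 9 lines: xmpjp yhta pdy nbwu llgkd aprli bzyum tdyc bdctw
Hunk 3: at line 1 remove [yhta,pdy] add [eol] -> 8 lines: xmpjp eol nbwu llgkd aprli bzyum tdyc bdctw
Hunk 4: at line 1 remove [nbwu,llgkd] add [qpikj,idn] -> 8 lines: xmpjp eol qpikj idn aprli bzyum tdyc bdctw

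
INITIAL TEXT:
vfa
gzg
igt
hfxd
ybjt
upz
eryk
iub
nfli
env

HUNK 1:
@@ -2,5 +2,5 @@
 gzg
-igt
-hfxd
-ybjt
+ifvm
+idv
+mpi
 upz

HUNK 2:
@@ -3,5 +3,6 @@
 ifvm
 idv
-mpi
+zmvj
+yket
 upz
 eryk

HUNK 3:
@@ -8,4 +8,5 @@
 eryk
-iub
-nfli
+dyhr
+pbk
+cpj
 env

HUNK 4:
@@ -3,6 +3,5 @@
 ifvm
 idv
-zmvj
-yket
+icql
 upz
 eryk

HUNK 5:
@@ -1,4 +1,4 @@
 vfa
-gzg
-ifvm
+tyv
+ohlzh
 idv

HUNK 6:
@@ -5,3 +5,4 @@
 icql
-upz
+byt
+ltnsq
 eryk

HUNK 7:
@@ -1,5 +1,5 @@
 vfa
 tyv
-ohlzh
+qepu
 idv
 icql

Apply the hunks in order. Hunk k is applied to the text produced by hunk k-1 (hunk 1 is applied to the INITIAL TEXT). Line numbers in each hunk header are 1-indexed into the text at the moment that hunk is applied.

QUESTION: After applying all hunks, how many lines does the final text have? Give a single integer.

Answer: 12

Derivation:
Hunk 1: at line 2 remove [igt,hfxd,ybjt] add [ifvm,idv,mpi] -> 10 lines: vfa gzg ifvm idv mpi upz eryk iub nfli env
Hunk 2: at line 3 remove [mpi] add [zmvj,yket] -> 11 lines: vfa gzg ifvm idv zmvj yket upz eryk iub nfli env
Hunk 3: at line 8 remove [iub,nfli] add [dyhr,pbk,cpj] -> 12 lines: vfa gzg ifvm idv zmvj yket upz eryk dyhr pbk cpj env
Hunk 4: at line 3 remove [zmvj,yket] add [icql] -> 11 lines: vfa gzg ifvm idv icql upz eryk dyhr pbk cpj env
Hunk 5: at line 1 remove [gzg,ifvm] add [tyv,ohlzh] -> 11 lines: vfa tyv ohlzh idv icql upz eryk dyhr pbk cpj env
Hunk 6: at line 5 remove [upz] add [byt,ltnsq] -> 12 lines: vfa tyv ohlzh idv icql byt ltnsq eryk dyhr pbk cpj env
Hunk 7: at line 1 remove [ohlzh] add [qepu] -> 12 lines: vfa tyv qepu idv icql byt ltnsq eryk dyhr pbk cpj env
Final line count: 12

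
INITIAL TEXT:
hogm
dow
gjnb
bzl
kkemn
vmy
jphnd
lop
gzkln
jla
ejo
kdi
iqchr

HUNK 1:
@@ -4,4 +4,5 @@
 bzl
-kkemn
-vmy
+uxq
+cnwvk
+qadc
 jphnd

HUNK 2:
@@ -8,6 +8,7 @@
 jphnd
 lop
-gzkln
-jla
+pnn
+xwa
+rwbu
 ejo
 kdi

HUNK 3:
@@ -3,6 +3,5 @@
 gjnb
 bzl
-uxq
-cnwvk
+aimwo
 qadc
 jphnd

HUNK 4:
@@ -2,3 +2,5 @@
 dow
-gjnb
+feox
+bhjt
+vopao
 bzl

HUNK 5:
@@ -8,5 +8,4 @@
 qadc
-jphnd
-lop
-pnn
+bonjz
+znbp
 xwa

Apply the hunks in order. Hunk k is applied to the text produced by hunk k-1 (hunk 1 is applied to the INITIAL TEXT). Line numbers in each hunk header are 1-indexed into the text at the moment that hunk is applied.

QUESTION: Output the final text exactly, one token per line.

Hunk 1: at line 4 remove [kkemn,vmy] add [uxq,cnwvk,qadc] -> 14 lines: hogm dow gjnb bzl uxq cnwvk qadc jphnd lop gzkln jla ejo kdi iqchr
Hunk 2: at line 8 remove [gzkln,jla] add [pnn,xwa,rwbu] -> 15 lines: hogm dow gjnb bzl uxq cnwvk qadc jphnd lop pnn xwa rwbu ejo kdi iqchr
Hunk 3: at line 3 remove [uxq,cnwvk] add [aimwo] -> 14 lines: hogm dow gjnb bzl aimwo qadc jphnd lop pnn xwa rwbu ejo kdi iqchr
Hunk 4: at line 2 remove [gjnb] add [feox,bhjt,vopao] -> 16 lines: hogm dow feox bhjt vopao bzl aimwo qadc jphnd lop pnn xwa rwbu ejo kdi iqchr
Hunk 5: at line 8 remove [jphnd,lop,pnn] add [bonjz,znbp] -> 15 lines: hogm dow feox bhjt vopao bzl aimwo qadc bonjz znbp xwa rwbu ejo kdi iqchr

Answer: hogm
dow
feox
bhjt
vopao
bzl
aimwo
qadc
bonjz
znbp
xwa
rwbu
ejo
kdi
iqchr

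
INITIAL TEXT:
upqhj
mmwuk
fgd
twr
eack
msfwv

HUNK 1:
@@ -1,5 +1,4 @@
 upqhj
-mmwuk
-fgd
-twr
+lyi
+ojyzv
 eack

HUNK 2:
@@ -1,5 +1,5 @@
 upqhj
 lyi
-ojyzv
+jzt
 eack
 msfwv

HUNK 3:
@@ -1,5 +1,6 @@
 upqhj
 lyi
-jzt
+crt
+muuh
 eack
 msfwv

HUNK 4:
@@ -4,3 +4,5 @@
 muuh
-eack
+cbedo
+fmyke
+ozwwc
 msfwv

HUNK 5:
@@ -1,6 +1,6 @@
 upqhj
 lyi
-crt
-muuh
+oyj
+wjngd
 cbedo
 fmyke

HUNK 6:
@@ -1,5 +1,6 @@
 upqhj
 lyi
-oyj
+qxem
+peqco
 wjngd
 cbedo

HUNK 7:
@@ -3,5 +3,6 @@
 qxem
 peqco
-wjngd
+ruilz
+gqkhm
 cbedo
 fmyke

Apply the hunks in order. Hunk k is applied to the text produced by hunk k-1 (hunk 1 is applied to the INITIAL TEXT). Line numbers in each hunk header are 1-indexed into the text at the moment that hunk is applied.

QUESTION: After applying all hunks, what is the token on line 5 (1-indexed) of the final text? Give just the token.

Answer: ruilz

Derivation:
Hunk 1: at line 1 remove [mmwuk,fgd,twr] add [lyi,ojyzv] -> 5 lines: upqhj lyi ojyzv eack msfwv
Hunk 2: at line 1 remove [ojyzv] add [jzt] -> 5 lines: upqhj lyi jzt eack msfwv
Hunk 3: at line 1 remove [jzt] add [crt,muuh] -> 6 lines: upqhj lyi crt muuh eack msfwv
Hunk 4: at line 4 remove [eack] add [cbedo,fmyke,ozwwc] -> 8 lines: upqhj lyi crt muuh cbedo fmyke ozwwc msfwv
Hunk 5: at line 1 remove [crt,muuh] add [oyj,wjngd] -> 8 lines: upqhj lyi oyj wjngd cbedo fmyke ozwwc msfwv
Hunk 6: at line 1 remove [oyj] add [qxem,peqco] -> 9 lines: upqhj lyi qxem peqco wjngd cbedo fmyke ozwwc msfwv
Hunk 7: at line 3 remove [wjngd] add [ruilz,gqkhm] -> 10 lines: upqhj lyi qxem peqco ruilz gqkhm cbedo fmyke ozwwc msfwv
Final line 5: ruilz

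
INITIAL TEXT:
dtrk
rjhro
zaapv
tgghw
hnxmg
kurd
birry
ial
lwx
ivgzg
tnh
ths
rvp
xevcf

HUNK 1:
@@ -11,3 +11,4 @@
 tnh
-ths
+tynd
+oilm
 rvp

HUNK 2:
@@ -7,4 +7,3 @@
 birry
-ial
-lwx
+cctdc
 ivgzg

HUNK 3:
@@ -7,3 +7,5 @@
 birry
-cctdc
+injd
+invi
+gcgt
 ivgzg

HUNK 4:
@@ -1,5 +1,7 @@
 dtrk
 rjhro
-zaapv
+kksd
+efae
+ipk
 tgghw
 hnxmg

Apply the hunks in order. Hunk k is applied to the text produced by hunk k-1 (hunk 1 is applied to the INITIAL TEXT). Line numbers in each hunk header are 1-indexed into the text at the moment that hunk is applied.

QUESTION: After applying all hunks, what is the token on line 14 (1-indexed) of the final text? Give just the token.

Hunk 1: at line 11 remove [ths] add [tynd,oilm] -> 15 lines: dtrk rjhro zaapv tgghw hnxmg kurd birry ial lwx ivgzg tnh tynd oilm rvp xevcf
Hunk 2: at line 7 remove [ial,lwx] add [cctdc] -> 14 lines: dtrk rjhro zaapv tgghw hnxmg kurd birry cctdc ivgzg tnh tynd oilm rvp xevcf
Hunk 3: at line 7 remove [cctdc] add [injd,invi,gcgt] -> 16 lines: dtrk rjhro zaapv tgghw hnxmg kurd birry injd invi gcgt ivgzg tnh tynd oilm rvp xevcf
Hunk 4: at line 1 remove [zaapv] add [kksd,efae,ipk] -> 18 lines: dtrk rjhro kksd efae ipk tgghw hnxmg kurd birry injd invi gcgt ivgzg tnh tynd oilm rvp xevcf
Final line 14: tnh

Answer: tnh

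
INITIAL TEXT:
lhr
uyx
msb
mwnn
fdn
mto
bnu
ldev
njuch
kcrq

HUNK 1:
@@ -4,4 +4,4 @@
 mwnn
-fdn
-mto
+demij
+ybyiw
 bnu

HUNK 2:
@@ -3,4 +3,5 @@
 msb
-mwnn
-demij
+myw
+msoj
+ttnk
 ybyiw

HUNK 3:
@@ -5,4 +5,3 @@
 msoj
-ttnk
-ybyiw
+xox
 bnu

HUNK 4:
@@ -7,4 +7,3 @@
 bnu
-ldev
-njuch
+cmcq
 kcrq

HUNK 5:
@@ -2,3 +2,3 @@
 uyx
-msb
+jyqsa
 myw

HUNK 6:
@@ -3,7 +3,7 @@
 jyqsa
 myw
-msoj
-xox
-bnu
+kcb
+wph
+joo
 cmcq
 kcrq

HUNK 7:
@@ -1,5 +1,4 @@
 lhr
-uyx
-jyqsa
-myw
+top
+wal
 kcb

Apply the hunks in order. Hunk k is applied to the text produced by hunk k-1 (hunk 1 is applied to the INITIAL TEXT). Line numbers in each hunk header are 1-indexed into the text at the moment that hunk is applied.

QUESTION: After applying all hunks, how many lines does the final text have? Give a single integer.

Answer: 8

Derivation:
Hunk 1: at line 4 remove [fdn,mto] add [demij,ybyiw] -> 10 lines: lhr uyx msb mwnn demij ybyiw bnu ldev njuch kcrq
Hunk 2: at line 3 remove [mwnn,demij] add [myw,msoj,ttnk] -> 11 lines: lhr uyx msb myw msoj ttnk ybyiw bnu ldev njuch kcrq
Hunk 3: at line 5 remove [ttnk,ybyiw] add [xox] -> 10 lines: lhr uyx msb myw msoj xox bnu ldev njuch kcrq
Hunk 4: at line 7 remove [ldev,njuch] add [cmcq] -> 9 lines: lhr uyx msb myw msoj xox bnu cmcq kcrq
Hunk 5: at line 2 remove [msb] add [jyqsa] -> 9 lines: lhr uyx jyqsa myw msoj xox bnu cmcq kcrq
Hunk 6: at line 3 remove [msoj,xox,bnu] add [kcb,wph,joo] -> 9 lines: lhr uyx jyqsa myw kcb wph joo cmcq kcrq
Hunk 7: at line 1 remove [uyx,jyqsa,myw] add [top,wal] -> 8 lines: lhr top wal kcb wph joo cmcq kcrq
Final line count: 8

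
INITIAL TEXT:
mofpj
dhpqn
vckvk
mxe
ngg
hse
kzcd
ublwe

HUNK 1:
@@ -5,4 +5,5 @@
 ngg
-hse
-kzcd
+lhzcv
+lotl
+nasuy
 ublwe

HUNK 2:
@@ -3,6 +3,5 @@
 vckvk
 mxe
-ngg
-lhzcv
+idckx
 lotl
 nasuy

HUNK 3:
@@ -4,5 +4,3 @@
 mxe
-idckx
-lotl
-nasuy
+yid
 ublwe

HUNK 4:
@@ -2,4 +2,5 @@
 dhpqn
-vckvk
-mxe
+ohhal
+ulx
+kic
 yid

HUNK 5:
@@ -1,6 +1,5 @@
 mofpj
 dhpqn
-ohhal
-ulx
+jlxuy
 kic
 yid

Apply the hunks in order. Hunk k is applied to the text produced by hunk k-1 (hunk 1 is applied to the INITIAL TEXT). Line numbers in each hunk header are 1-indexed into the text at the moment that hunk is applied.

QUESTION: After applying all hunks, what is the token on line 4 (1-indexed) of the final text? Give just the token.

Hunk 1: at line 5 remove [hse,kzcd] add [lhzcv,lotl,nasuy] -> 9 lines: mofpj dhpqn vckvk mxe ngg lhzcv lotl nasuy ublwe
Hunk 2: at line 3 remove [ngg,lhzcv] add [idckx] -> 8 lines: mofpj dhpqn vckvk mxe idckx lotl nasuy ublwe
Hunk 3: at line 4 remove [idckx,lotl,nasuy] add [yid] -> 6 lines: mofpj dhpqn vckvk mxe yid ublwe
Hunk 4: at line 2 remove [vckvk,mxe] add [ohhal,ulx,kic] -> 7 lines: mofpj dhpqn ohhal ulx kic yid ublwe
Hunk 5: at line 1 remove [ohhal,ulx] add [jlxuy] -> 6 lines: mofpj dhpqn jlxuy kic yid ublwe
Final line 4: kic

Answer: kic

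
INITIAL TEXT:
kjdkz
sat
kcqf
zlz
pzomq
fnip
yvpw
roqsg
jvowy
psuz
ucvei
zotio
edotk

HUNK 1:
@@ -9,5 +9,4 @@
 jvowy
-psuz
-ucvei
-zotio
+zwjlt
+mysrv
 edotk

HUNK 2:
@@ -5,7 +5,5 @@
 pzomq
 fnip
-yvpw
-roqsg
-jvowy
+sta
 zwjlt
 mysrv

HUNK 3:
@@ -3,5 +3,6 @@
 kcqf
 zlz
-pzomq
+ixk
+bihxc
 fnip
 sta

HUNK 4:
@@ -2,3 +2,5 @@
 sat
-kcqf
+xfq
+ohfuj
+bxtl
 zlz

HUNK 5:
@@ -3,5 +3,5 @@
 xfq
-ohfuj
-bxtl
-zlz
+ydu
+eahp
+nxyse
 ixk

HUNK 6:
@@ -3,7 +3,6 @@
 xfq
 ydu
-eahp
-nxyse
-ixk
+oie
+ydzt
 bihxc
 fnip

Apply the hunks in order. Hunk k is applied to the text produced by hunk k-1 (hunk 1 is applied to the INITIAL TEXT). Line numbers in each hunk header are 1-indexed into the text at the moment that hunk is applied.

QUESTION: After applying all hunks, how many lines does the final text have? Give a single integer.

Hunk 1: at line 9 remove [psuz,ucvei,zotio] add [zwjlt,mysrv] -> 12 lines: kjdkz sat kcqf zlz pzomq fnip yvpw roqsg jvowy zwjlt mysrv edotk
Hunk 2: at line 5 remove [yvpw,roqsg,jvowy] add [sta] -> 10 lines: kjdkz sat kcqf zlz pzomq fnip sta zwjlt mysrv edotk
Hunk 3: at line 3 remove [pzomq] add [ixk,bihxc] -> 11 lines: kjdkz sat kcqf zlz ixk bihxc fnip sta zwjlt mysrv edotk
Hunk 4: at line 2 remove [kcqf] add [xfq,ohfuj,bxtl] -> 13 lines: kjdkz sat xfq ohfuj bxtl zlz ixk bihxc fnip sta zwjlt mysrv edotk
Hunk 5: at line 3 remove [ohfuj,bxtl,zlz] add [ydu,eahp,nxyse] -> 13 lines: kjdkz sat xfq ydu eahp nxyse ixk bihxc fnip sta zwjlt mysrv edotk
Hunk 6: at line 3 remove [eahp,nxyse,ixk] add [oie,ydzt] -> 12 lines: kjdkz sat xfq ydu oie ydzt bihxc fnip sta zwjlt mysrv edotk
Final line count: 12

Answer: 12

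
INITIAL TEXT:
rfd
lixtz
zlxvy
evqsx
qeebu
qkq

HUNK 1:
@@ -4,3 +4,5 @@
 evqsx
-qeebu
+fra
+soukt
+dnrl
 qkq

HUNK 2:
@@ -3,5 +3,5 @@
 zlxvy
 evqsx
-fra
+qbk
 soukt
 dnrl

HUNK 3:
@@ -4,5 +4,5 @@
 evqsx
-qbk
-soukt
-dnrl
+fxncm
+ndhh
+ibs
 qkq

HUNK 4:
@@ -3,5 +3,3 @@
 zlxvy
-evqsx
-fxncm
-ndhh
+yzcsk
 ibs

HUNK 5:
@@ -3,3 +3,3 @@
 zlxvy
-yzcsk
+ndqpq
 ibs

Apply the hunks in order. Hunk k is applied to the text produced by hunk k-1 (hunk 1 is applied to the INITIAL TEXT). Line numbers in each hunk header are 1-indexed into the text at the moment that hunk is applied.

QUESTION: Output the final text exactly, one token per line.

Answer: rfd
lixtz
zlxvy
ndqpq
ibs
qkq

Derivation:
Hunk 1: at line 4 remove [qeebu] add [fra,soukt,dnrl] -> 8 lines: rfd lixtz zlxvy evqsx fra soukt dnrl qkq
Hunk 2: at line 3 remove [fra] add [qbk] -> 8 lines: rfd lixtz zlxvy evqsx qbk soukt dnrl qkq
Hunk 3: at line 4 remove [qbk,soukt,dnrl] add [fxncm,ndhh,ibs] -> 8 lines: rfd lixtz zlxvy evqsx fxncm ndhh ibs qkq
Hunk 4: at line 3 remove [evqsx,fxncm,ndhh] add [yzcsk] -> 6 lines: rfd lixtz zlxvy yzcsk ibs qkq
Hunk 5: at line 3 remove [yzcsk] add [ndqpq] -> 6 lines: rfd lixtz zlxvy ndqpq ibs qkq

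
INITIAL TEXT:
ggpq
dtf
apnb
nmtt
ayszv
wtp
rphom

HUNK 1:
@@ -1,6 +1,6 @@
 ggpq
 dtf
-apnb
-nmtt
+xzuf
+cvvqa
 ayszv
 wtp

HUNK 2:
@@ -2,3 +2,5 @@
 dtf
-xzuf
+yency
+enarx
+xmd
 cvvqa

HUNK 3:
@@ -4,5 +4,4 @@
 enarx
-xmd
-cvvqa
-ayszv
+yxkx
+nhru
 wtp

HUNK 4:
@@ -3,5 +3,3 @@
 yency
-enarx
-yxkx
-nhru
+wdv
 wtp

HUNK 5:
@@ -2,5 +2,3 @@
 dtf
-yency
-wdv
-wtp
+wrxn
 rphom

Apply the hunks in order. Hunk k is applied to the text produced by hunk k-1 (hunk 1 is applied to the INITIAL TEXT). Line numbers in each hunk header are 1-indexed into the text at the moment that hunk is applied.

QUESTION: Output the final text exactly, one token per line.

Answer: ggpq
dtf
wrxn
rphom

Derivation:
Hunk 1: at line 1 remove [apnb,nmtt] add [xzuf,cvvqa] -> 7 lines: ggpq dtf xzuf cvvqa ayszv wtp rphom
Hunk 2: at line 2 remove [xzuf] add [yency,enarx,xmd] -> 9 lines: ggpq dtf yency enarx xmd cvvqa ayszv wtp rphom
Hunk 3: at line 4 remove [xmd,cvvqa,ayszv] add [yxkx,nhru] -> 8 lines: ggpq dtf yency enarx yxkx nhru wtp rphom
Hunk 4: at line 3 remove [enarx,yxkx,nhru] add [wdv] -> 6 lines: ggpq dtf yency wdv wtp rphom
Hunk 5: at line 2 remove [yency,wdv,wtp] add [wrxn] -> 4 lines: ggpq dtf wrxn rphom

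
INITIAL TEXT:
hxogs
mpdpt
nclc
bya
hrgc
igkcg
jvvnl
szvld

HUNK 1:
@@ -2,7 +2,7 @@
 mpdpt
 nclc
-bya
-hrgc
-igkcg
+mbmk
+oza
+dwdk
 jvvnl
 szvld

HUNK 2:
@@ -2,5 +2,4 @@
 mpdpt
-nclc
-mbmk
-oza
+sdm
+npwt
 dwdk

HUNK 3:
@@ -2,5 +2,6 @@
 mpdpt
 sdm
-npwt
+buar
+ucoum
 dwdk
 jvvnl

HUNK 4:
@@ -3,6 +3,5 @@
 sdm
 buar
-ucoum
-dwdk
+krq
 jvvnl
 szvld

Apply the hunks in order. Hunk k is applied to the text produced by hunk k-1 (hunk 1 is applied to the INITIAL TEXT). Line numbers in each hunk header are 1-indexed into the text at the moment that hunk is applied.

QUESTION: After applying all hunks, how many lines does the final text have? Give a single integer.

Answer: 7

Derivation:
Hunk 1: at line 2 remove [bya,hrgc,igkcg] add [mbmk,oza,dwdk] -> 8 lines: hxogs mpdpt nclc mbmk oza dwdk jvvnl szvld
Hunk 2: at line 2 remove [nclc,mbmk,oza] add [sdm,npwt] -> 7 lines: hxogs mpdpt sdm npwt dwdk jvvnl szvld
Hunk 3: at line 2 remove [npwt] add [buar,ucoum] -> 8 lines: hxogs mpdpt sdm buar ucoum dwdk jvvnl szvld
Hunk 4: at line 3 remove [ucoum,dwdk] add [krq] -> 7 lines: hxogs mpdpt sdm buar krq jvvnl szvld
Final line count: 7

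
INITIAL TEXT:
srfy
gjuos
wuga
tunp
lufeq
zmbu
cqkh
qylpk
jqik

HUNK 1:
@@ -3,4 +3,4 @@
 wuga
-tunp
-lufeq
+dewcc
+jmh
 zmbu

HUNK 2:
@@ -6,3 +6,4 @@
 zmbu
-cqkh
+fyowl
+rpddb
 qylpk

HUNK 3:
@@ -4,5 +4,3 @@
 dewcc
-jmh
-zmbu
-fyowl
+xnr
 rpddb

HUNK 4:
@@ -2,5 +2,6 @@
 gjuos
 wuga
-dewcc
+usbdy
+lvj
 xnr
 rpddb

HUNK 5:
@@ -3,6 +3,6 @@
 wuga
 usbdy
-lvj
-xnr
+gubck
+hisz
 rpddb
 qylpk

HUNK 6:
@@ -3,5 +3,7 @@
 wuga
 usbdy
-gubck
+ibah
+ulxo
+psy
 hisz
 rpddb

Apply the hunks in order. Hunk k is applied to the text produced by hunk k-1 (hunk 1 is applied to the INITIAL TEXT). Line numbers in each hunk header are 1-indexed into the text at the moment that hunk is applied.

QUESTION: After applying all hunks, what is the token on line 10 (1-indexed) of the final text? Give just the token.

Hunk 1: at line 3 remove [tunp,lufeq] add [dewcc,jmh] -> 9 lines: srfy gjuos wuga dewcc jmh zmbu cqkh qylpk jqik
Hunk 2: at line 6 remove [cqkh] add [fyowl,rpddb] -> 10 lines: srfy gjuos wuga dewcc jmh zmbu fyowl rpddb qylpk jqik
Hunk 3: at line 4 remove [jmh,zmbu,fyowl] add [xnr] -> 8 lines: srfy gjuos wuga dewcc xnr rpddb qylpk jqik
Hunk 4: at line 2 remove [dewcc] add [usbdy,lvj] -> 9 lines: srfy gjuos wuga usbdy lvj xnr rpddb qylpk jqik
Hunk 5: at line 3 remove [lvj,xnr] add [gubck,hisz] -> 9 lines: srfy gjuos wuga usbdy gubck hisz rpddb qylpk jqik
Hunk 6: at line 3 remove [gubck] add [ibah,ulxo,psy] -> 11 lines: srfy gjuos wuga usbdy ibah ulxo psy hisz rpddb qylpk jqik
Final line 10: qylpk

Answer: qylpk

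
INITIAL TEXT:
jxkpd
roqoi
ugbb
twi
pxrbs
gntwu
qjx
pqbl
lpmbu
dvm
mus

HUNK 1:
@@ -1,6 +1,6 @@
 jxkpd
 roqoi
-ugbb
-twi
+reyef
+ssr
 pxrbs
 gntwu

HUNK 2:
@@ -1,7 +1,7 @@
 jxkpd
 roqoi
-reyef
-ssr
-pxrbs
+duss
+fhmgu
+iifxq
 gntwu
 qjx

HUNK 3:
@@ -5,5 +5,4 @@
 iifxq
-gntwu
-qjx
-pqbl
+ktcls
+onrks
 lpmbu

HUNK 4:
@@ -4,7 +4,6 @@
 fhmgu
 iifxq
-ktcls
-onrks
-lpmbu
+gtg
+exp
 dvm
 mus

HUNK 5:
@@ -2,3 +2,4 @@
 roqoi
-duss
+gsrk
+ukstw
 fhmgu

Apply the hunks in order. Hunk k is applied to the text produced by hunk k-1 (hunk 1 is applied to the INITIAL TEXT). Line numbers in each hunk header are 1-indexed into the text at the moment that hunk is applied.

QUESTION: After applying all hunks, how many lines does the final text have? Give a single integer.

Hunk 1: at line 1 remove [ugbb,twi] add [reyef,ssr] -> 11 lines: jxkpd roqoi reyef ssr pxrbs gntwu qjx pqbl lpmbu dvm mus
Hunk 2: at line 1 remove [reyef,ssr,pxrbs] add [duss,fhmgu,iifxq] -> 11 lines: jxkpd roqoi duss fhmgu iifxq gntwu qjx pqbl lpmbu dvm mus
Hunk 3: at line 5 remove [gntwu,qjx,pqbl] add [ktcls,onrks] -> 10 lines: jxkpd roqoi duss fhmgu iifxq ktcls onrks lpmbu dvm mus
Hunk 4: at line 4 remove [ktcls,onrks,lpmbu] add [gtg,exp] -> 9 lines: jxkpd roqoi duss fhmgu iifxq gtg exp dvm mus
Hunk 5: at line 2 remove [duss] add [gsrk,ukstw] -> 10 lines: jxkpd roqoi gsrk ukstw fhmgu iifxq gtg exp dvm mus
Final line count: 10

Answer: 10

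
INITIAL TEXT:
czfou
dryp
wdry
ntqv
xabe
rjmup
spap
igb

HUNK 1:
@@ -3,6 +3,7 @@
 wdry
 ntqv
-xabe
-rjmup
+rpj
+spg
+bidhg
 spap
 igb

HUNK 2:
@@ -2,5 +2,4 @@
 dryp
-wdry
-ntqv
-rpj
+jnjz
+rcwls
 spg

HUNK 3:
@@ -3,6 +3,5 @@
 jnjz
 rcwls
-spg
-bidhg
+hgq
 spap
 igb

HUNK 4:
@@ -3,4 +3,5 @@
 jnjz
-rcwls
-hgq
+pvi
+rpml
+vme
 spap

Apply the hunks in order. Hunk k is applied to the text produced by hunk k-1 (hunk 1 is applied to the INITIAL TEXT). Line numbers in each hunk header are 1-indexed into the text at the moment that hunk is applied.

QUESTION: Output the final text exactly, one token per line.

Answer: czfou
dryp
jnjz
pvi
rpml
vme
spap
igb

Derivation:
Hunk 1: at line 3 remove [xabe,rjmup] add [rpj,spg,bidhg] -> 9 lines: czfou dryp wdry ntqv rpj spg bidhg spap igb
Hunk 2: at line 2 remove [wdry,ntqv,rpj] add [jnjz,rcwls] -> 8 lines: czfou dryp jnjz rcwls spg bidhg spap igb
Hunk 3: at line 3 remove [spg,bidhg] add [hgq] -> 7 lines: czfou dryp jnjz rcwls hgq spap igb
Hunk 4: at line 3 remove [rcwls,hgq] add [pvi,rpml,vme] -> 8 lines: czfou dryp jnjz pvi rpml vme spap igb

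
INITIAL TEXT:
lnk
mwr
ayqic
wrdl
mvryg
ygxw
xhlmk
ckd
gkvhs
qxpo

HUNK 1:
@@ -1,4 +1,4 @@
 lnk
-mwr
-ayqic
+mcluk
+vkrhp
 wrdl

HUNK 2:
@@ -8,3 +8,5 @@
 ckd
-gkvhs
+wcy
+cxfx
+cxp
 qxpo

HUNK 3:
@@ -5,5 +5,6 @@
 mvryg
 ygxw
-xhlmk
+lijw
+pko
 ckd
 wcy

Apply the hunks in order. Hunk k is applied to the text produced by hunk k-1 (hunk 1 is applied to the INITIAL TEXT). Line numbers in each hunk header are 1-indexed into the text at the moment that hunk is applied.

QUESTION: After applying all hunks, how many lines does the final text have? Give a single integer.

Hunk 1: at line 1 remove [mwr,ayqic] add [mcluk,vkrhp] -> 10 lines: lnk mcluk vkrhp wrdl mvryg ygxw xhlmk ckd gkvhs qxpo
Hunk 2: at line 8 remove [gkvhs] add [wcy,cxfx,cxp] -> 12 lines: lnk mcluk vkrhp wrdl mvryg ygxw xhlmk ckd wcy cxfx cxp qxpo
Hunk 3: at line 5 remove [xhlmk] add [lijw,pko] -> 13 lines: lnk mcluk vkrhp wrdl mvryg ygxw lijw pko ckd wcy cxfx cxp qxpo
Final line count: 13

Answer: 13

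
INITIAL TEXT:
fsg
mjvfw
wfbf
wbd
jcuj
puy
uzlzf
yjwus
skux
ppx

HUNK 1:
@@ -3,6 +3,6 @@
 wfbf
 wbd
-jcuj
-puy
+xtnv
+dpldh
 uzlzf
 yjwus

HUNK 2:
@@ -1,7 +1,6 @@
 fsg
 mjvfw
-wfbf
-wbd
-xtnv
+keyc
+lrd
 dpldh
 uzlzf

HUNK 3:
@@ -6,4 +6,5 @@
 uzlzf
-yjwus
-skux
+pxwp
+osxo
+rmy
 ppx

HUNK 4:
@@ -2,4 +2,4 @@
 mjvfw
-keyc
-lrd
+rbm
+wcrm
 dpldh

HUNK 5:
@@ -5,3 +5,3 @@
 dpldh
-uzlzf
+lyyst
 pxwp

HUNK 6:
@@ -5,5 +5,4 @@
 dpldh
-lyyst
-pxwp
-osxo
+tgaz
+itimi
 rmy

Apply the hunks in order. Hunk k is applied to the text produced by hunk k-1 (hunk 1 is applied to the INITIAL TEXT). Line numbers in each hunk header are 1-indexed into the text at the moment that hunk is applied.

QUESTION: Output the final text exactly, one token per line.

Hunk 1: at line 3 remove [jcuj,puy] add [xtnv,dpldh] -> 10 lines: fsg mjvfw wfbf wbd xtnv dpldh uzlzf yjwus skux ppx
Hunk 2: at line 1 remove [wfbf,wbd,xtnv] add [keyc,lrd] -> 9 lines: fsg mjvfw keyc lrd dpldh uzlzf yjwus skux ppx
Hunk 3: at line 6 remove [yjwus,skux] add [pxwp,osxo,rmy] -> 10 lines: fsg mjvfw keyc lrd dpldh uzlzf pxwp osxo rmy ppx
Hunk 4: at line 2 remove [keyc,lrd] add [rbm,wcrm] -> 10 lines: fsg mjvfw rbm wcrm dpldh uzlzf pxwp osxo rmy ppx
Hunk 5: at line 5 remove [uzlzf] add [lyyst] -> 10 lines: fsg mjvfw rbm wcrm dpldh lyyst pxwp osxo rmy ppx
Hunk 6: at line 5 remove [lyyst,pxwp,osxo] add [tgaz,itimi] -> 9 lines: fsg mjvfw rbm wcrm dpldh tgaz itimi rmy ppx

Answer: fsg
mjvfw
rbm
wcrm
dpldh
tgaz
itimi
rmy
ppx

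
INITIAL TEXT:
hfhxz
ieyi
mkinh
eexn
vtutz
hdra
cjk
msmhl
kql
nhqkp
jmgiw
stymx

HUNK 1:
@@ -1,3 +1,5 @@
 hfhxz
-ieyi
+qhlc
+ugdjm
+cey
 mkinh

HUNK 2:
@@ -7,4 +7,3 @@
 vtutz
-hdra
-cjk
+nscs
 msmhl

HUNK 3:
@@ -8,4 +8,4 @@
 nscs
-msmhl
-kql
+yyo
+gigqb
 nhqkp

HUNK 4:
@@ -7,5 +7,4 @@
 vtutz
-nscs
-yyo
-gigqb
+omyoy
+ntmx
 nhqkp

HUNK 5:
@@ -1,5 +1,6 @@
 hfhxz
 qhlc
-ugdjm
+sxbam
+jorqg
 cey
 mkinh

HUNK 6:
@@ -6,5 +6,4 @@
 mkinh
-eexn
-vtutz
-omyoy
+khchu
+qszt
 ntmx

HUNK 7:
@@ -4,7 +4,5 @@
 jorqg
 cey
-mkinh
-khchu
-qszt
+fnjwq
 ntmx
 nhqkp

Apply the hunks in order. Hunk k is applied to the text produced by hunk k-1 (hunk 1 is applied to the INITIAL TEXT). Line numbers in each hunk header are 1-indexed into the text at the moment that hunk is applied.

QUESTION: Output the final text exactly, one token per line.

Hunk 1: at line 1 remove [ieyi] add [qhlc,ugdjm,cey] -> 14 lines: hfhxz qhlc ugdjm cey mkinh eexn vtutz hdra cjk msmhl kql nhqkp jmgiw stymx
Hunk 2: at line 7 remove [hdra,cjk] add [nscs] -> 13 lines: hfhxz qhlc ugdjm cey mkinh eexn vtutz nscs msmhl kql nhqkp jmgiw stymx
Hunk 3: at line 8 remove [msmhl,kql] add [yyo,gigqb] -> 13 lines: hfhxz qhlc ugdjm cey mkinh eexn vtutz nscs yyo gigqb nhqkp jmgiw stymx
Hunk 4: at line 7 remove [nscs,yyo,gigqb] add [omyoy,ntmx] -> 12 lines: hfhxz qhlc ugdjm cey mkinh eexn vtutz omyoy ntmx nhqkp jmgiw stymx
Hunk 5: at line 1 remove [ugdjm] add [sxbam,jorqg] -> 13 lines: hfhxz qhlc sxbam jorqg cey mkinh eexn vtutz omyoy ntmx nhqkp jmgiw stymx
Hunk 6: at line 6 remove [eexn,vtutz,omyoy] add [khchu,qszt] -> 12 lines: hfhxz qhlc sxbam jorqg cey mkinh khchu qszt ntmx nhqkp jmgiw stymx
Hunk 7: at line 4 remove [mkinh,khchu,qszt] add [fnjwq] -> 10 lines: hfhxz qhlc sxbam jorqg cey fnjwq ntmx nhqkp jmgiw stymx

Answer: hfhxz
qhlc
sxbam
jorqg
cey
fnjwq
ntmx
nhqkp
jmgiw
stymx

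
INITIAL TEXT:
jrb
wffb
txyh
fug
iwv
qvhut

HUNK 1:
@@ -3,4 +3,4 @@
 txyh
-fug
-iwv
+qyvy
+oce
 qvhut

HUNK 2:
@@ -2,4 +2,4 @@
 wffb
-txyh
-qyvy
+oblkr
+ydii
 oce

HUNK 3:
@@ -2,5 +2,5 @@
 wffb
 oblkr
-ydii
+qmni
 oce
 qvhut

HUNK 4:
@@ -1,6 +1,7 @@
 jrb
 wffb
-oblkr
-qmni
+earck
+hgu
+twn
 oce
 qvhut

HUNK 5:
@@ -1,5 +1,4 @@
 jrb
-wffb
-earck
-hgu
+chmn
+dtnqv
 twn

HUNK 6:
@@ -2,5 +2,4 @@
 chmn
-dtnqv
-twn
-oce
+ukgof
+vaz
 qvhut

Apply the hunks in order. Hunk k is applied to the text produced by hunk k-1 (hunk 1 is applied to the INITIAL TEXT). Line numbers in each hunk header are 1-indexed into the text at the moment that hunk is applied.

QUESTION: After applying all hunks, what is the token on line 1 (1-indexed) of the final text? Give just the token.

Hunk 1: at line 3 remove [fug,iwv] add [qyvy,oce] -> 6 lines: jrb wffb txyh qyvy oce qvhut
Hunk 2: at line 2 remove [txyh,qyvy] add [oblkr,ydii] -> 6 lines: jrb wffb oblkr ydii oce qvhut
Hunk 3: at line 2 remove [ydii] add [qmni] -> 6 lines: jrb wffb oblkr qmni oce qvhut
Hunk 4: at line 1 remove [oblkr,qmni] add [earck,hgu,twn] -> 7 lines: jrb wffb earck hgu twn oce qvhut
Hunk 5: at line 1 remove [wffb,earck,hgu] add [chmn,dtnqv] -> 6 lines: jrb chmn dtnqv twn oce qvhut
Hunk 6: at line 2 remove [dtnqv,twn,oce] add [ukgof,vaz] -> 5 lines: jrb chmn ukgof vaz qvhut
Final line 1: jrb

Answer: jrb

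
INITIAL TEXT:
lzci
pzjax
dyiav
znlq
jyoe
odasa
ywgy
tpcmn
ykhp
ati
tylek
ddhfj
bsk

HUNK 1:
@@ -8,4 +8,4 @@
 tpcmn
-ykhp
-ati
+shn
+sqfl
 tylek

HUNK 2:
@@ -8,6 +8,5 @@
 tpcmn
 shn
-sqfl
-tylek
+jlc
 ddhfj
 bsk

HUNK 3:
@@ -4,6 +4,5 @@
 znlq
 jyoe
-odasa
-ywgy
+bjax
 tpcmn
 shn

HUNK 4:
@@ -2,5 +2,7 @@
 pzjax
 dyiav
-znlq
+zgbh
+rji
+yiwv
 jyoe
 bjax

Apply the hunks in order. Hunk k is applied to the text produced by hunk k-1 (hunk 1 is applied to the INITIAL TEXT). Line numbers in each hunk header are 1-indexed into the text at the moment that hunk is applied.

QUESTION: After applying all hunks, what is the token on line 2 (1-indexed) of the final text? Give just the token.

Hunk 1: at line 8 remove [ykhp,ati] add [shn,sqfl] -> 13 lines: lzci pzjax dyiav znlq jyoe odasa ywgy tpcmn shn sqfl tylek ddhfj bsk
Hunk 2: at line 8 remove [sqfl,tylek] add [jlc] -> 12 lines: lzci pzjax dyiav znlq jyoe odasa ywgy tpcmn shn jlc ddhfj bsk
Hunk 3: at line 4 remove [odasa,ywgy] add [bjax] -> 11 lines: lzci pzjax dyiav znlq jyoe bjax tpcmn shn jlc ddhfj bsk
Hunk 4: at line 2 remove [znlq] add [zgbh,rji,yiwv] -> 13 lines: lzci pzjax dyiav zgbh rji yiwv jyoe bjax tpcmn shn jlc ddhfj bsk
Final line 2: pzjax

Answer: pzjax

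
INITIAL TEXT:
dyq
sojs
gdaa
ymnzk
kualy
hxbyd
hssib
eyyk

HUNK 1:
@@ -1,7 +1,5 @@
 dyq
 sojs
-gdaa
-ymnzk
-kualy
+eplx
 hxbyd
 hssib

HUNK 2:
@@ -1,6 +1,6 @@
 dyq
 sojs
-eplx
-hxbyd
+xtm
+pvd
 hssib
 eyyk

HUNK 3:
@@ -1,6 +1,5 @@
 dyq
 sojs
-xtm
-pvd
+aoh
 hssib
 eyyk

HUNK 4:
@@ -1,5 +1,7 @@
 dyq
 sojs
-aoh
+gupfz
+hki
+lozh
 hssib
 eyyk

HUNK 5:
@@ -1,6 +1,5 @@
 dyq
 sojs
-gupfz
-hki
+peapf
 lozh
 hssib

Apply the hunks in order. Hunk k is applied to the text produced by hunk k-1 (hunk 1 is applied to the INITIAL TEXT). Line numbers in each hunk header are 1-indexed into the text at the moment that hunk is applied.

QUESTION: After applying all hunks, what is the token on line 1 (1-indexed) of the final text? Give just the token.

Answer: dyq

Derivation:
Hunk 1: at line 1 remove [gdaa,ymnzk,kualy] add [eplx] -> 6 lines: dyq sojs eplx hxbyd hssib eyyk
Hunk 2: at line 1 remove [eplx,hxbyd] add [xtm,pvd] -> 6 lines: dyq sojs xtm pvd hssib eyyk
Hunk 3: at line 1 remove [xtm,pvd] add [aoh] -> 5 lines: dyq sojs aoh hssib eyyk
Hunk 4: at line 1 remove [aoh] add [gupfz,hki,lozh] -> 7 lines: dyq sojs gupfz hki lozh hssib eyyk
Hunk 5: at line 1 remove [gupfz,hki] add [peapf] -> 6 lines: dyq sojs peapf lozh hssib eyyk
Final line 1: dyq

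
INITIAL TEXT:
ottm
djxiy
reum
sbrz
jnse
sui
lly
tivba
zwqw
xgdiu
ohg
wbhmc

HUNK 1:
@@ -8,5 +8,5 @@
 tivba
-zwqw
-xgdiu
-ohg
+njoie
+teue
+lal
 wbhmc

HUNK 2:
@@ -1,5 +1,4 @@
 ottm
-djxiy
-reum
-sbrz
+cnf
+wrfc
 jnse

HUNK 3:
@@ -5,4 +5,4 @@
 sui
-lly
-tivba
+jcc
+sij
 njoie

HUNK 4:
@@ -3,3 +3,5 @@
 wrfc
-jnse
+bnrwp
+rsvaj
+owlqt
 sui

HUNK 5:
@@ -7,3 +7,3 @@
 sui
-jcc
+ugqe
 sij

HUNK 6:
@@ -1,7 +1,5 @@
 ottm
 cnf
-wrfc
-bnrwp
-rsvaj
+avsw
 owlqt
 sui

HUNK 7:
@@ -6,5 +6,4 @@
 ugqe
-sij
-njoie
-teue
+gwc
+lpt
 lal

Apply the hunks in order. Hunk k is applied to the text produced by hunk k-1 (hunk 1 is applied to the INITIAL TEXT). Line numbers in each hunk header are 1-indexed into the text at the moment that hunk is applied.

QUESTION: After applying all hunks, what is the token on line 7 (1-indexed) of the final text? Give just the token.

Answer: gwc

Derivation:
Hunk 1: at line 8 remove [zwqw,xgdiu,ohg] add [njoie,teue,lal] -> 12 lines: ottm djxiy reum sbrz jnse sui lly tivba njoie teue lal wbhmc
Hunk 2: at line 1 remove [djxiy,reum,sbrz] add [cnf,wrfc] -> 11 lines: ottm cnf wrfc jnse sui lly tivba njoie teue lal wbhmc
Hunk 3: at line 5 remove [lly,tivba] add [jcc,sij] -> 11 lines: ottm cnf wrfc jnse sui jcc sij njoie teue lal wbhmc
Hunk 4: at line 3 remove [jnse] add [bnrwp,rsvaj,owlqt] -> 13 lines: ottm cnf wrfc bnrwp rsvaj owlqt sui jcc sij njoie teue lal wbhmc
Hunk 5: at line 7 remove [jcc] add [ugqe] -> 13 lines: ottm cnf wrfc bnrwp rsvaj owlqt sui ugqe sij njoie teue lal wbhmc
Hunk 6: at line 1 remove [wrfc,bnrwp,rsvaj] add [avsw] -> 11 lines: ottm cnf avsw owlqt sui ugqe sij njoie teue lal wbhmc
Hunk 7: at line 6 remove [sij,njoie,teue] add [gwc,lpt] -> 10 lines: ottm cnf avsw owlqt sui ugqe gwc lpt lal wbhmc
Final line 7: gwc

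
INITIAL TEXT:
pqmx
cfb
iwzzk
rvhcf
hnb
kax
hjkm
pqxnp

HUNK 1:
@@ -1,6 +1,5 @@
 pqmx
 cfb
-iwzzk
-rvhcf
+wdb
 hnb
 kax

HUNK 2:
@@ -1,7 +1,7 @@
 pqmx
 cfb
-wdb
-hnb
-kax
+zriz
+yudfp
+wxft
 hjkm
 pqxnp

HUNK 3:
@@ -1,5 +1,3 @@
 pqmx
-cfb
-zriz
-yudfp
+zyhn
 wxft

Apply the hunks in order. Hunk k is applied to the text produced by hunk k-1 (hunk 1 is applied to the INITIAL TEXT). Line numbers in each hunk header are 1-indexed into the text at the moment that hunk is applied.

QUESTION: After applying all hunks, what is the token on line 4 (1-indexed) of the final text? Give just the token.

Answer: hjkm

Derivation:
Hunk 1: at line 1 remove [iwzzk,rvhcf] add [wdb] -> 7 lines: pqmx cfb wdb hnb kax hjkm pqxnp
Hunk 2: at line 1 remove [wdb,hnb,kax] add [zriz,yudfp,wxft] -> 7 lines: pqmx cfb zriz yudfp wxft hjkm pqxnp
Hunk 3: at line 1 remove [cfb,zriz,yudfp] add [zyhn] -> 5 lines: pqmx zyhn wxft hjkm pqxnp
Final line 4: hjkm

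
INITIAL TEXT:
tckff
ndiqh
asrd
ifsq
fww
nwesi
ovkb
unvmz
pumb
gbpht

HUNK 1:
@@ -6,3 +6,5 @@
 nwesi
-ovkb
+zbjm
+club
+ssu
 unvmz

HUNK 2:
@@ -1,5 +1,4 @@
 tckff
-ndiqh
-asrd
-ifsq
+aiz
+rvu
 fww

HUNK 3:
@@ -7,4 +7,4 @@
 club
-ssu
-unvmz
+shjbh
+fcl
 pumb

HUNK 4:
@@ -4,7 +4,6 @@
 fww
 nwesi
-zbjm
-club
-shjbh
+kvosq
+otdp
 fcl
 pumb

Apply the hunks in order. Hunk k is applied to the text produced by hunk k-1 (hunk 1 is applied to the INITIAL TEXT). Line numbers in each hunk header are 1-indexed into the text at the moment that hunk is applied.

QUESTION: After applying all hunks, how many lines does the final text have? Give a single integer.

Hunk 1: at line 6 remove [ovkb] add [zbjm,club,ssu] -> 12 lines: tckff ndiqh asrd ifsq fww nwesi zbjm club ssu unvmz pumb gbpht
Hunk 2: at line 1 remove [ndiqh,asrd,ifsq] add [aiz,rvu] -> 11 lines: tckff aiz rvu fww nwesi zbjm club ssu unvmz pumb gbpht
Hunk 3: at line 7 remove [ssu,unvmz] add [shjbh,fcl] -> 11 lines: tckff aiz rvu fww nwesi zbjm club shjbh fcl pumb gbpht
Hunk 4: at line 4 remove [zbjm,club,shjbh] add [kvosq,otdp] -> 10 lines: tckff aiz rvu fww nwesi kvosq otdp fcl pumb gbpht
Final line count: 10

Answer: 10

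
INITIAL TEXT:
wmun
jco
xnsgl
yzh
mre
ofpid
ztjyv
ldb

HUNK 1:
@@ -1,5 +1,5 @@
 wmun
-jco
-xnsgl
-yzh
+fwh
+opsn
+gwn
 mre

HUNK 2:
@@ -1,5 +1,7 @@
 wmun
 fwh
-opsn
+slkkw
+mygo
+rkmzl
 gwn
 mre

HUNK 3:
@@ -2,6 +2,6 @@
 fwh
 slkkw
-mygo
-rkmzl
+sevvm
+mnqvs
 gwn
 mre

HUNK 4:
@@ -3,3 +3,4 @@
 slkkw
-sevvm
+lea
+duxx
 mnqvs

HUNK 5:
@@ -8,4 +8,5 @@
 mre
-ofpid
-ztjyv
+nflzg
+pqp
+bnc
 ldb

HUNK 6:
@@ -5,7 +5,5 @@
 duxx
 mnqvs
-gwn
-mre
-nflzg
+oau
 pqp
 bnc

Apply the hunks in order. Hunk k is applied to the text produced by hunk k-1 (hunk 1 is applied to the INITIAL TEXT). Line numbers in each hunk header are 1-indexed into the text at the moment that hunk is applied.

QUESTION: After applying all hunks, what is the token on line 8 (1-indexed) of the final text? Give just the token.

Answer: pqp

Derivation:
Hunk 1: at line 1 remove [jco,xnsgl,yzh] add [fwh,opsn,gwn] -> 8 lines: wmun fwh opsn gwn mre ofpid ztjyv ldb
Hunk 2: at line 1 remove [opsn] add [slkkw,mygo,rkmzl] -> 10 lines: wmun fwh slkkw mygo rkmzl gwn mre ofpid ztjyv ldb
Hunk 3: at line 2 remove [mygo,rkmzl] add [sevvm,mnqvs] -> 10 lines: wmun fwh slkkw sevvm mnqvs gwn mre ofpid ztjyv ldb
Hunk 4: at line 3 remove [sevvm] add [lea,duxx] -> 11 lines: wmun fwh slkkw lea duxx mnqvs gwn mre ofpid ztjyv ldb
Hunk 5: at line 8 remove [ofpid,ztjyv] add [nflzg,pqp,bnc] -> 12 lines: wmun fwh slkkw lea duxx mnqvs gwn mre nflzg pqp bnc ldb
Hunk 6: at line 5 remove [gwn,mre,nflzg] add [oau] -> 10 lines: wmun fwh slkkw lea duxx mnqvs oau pqp bnc ldb
Final line 8: pqp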